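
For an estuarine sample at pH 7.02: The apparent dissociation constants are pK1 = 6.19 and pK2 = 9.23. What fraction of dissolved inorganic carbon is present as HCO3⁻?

α₁ = 0.866

α₁ = 1 / (1 + [H⁺]/K1 + K2/[H⁺]) = 1 / (1 + 10^-0.83 + 10^-2.21)
   = 1 / (1 + 0.14791 + 0.0061660) = 1/1.1541 = 0.8665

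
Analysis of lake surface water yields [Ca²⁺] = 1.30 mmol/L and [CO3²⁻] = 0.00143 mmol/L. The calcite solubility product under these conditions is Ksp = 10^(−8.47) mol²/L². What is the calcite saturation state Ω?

Ω = 0.549

Ksp = 10^(−8.47) = 3.388×10^-9
Ω = [Ca²⁺][CO3²⁻]/Ksp = (1.30×10^-3)(0.00143×10^-3) / 3.388×10^-9 = 0.549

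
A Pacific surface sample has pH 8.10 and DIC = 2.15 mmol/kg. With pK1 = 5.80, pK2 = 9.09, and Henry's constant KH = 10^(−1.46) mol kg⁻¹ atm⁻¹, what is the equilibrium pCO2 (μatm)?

α₀ = 1 / (1 + K1/[H⁺] + K1K2/[H⁺]²) = 1 / (1 + 10^+2.30 + 10^+1.31)
   = 1 / (1 + 199.53 + 20.417) = 1/220.94 = 0.004526
[CO2*] = α₀ × DIC = 0.004526 × 2.15 = 0.009731 mmol/kg = 9.731 μmol/kg
pCO2 = [CO2*]/KH = 9.731×10^-6 / 3.467×10^-2 = 281 μatm

pCO2 = 281 μatm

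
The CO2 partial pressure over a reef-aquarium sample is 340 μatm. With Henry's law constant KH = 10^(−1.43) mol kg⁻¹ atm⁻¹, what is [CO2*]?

KH = 10^(−1.43) = 3.715×10^-2 mol kg⁻¹ atm⁻¹
[CO2*] = KH · pCO2 = 3.715×10^-2 × 340×10^-6 atm = 1.26×10^-5 mol/kg

[CO2*] = 12.6 μmol/kg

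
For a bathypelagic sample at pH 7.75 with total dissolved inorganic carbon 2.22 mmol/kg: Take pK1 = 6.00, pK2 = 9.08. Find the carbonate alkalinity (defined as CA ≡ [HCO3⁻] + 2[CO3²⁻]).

CA = [HCO3⁻] + 2[CO3²⁻] = (α₁ + 2α₂)·DIC
At pH 7.75: [H⁺]/K1 = 10^-1.75 = 0.017783, K2/[H⁺] = 10^-1.33 = 0.046774
α₁ = 1/(1 + 0.017783 + 0.046774) = 1/1.0646 = 0.9394; α₂ = α₁·K2/[H⁺] = 0.04394
α₁ + 2α₂ = 1.0272
CA = 1.0272 × 2.22 = 2.28 mmol/kg

CA = 2.28 mmol/kg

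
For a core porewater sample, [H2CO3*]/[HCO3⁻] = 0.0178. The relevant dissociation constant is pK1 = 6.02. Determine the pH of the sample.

pH = 7.77

From K1 = [H⁺][HCO3⁻]/[H2CO3*]:  pH = pK1 − log₁₀([H2CO3*]/[HCO3⁻])
log₁₀(0.0178) = -1.750
pH = 6.02 − (-1.750) = 7.77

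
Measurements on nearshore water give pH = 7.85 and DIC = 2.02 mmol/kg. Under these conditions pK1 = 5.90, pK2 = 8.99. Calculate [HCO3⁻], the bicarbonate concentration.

α₁ = 1 / (1 + [H⁺]/K1 + K2/[H⁺]) = 1 / (1 + 10^-1.95 + 10^-1.14)
   = 1 / (1 + 0.011220 + 0.072444) = 1/1.0837 = 0.9228
[HCO3⁻] = α₁ × DIC = 0.9228 × 2.02 = 1.86 mmol/kg

[HCO3⁻] = 1.86 mmol/kg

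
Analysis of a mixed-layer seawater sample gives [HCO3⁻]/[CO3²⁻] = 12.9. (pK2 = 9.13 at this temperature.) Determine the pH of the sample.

From K2 = [H⁺][CO3²⁻]/[HCO3⁻]:  pH = pK2 − log₁₀([HCO3⁻]/[CO3²⁻])
log₁₀(12.9) = +1.111
pH = 9.13 − (+1.111) = 8.02

pH = 8.02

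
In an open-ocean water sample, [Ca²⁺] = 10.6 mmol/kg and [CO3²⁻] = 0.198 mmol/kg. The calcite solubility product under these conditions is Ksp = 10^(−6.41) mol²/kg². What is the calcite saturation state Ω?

Ω = 5.39

Ksp = 10^(−6.41) = 3.890×10^-7
Ω = [Ca²⁺][CO3²⁻]/Ksp = (10.6×10^-3)(0.198×10^-3) / 3.890×10^-7 = 5.39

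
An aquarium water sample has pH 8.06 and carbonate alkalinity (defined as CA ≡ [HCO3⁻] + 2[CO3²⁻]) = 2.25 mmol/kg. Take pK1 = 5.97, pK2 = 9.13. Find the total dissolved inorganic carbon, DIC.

CA = [HCO3⁻] + 2[CO3²⁻] = (α₁ + 2α₂)·DIC
At pH 8.06: [H⁺]/K1 = 10^-2.09 = 0.0081283, K2/[H⁺] = 10^-1.07 = 0.085114
α₁ = 1/(1 + 0.0081283 + 0.085114) = 1/1.0932 = 0.9147; α₂ = α₁·K2/[H⁺] = 0.07785
α₁ + 2α₂ = 1.0704
DIC = CA / (α₁ + 2α₂) = 2.25 / 1.0704 = 2.10 mmol/kg

DIC = 2.10 mmol/kg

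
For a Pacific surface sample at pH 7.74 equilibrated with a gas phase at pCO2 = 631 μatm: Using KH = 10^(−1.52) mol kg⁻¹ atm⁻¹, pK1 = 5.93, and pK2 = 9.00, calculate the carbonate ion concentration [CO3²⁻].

[CO3²⁻] = 0.0676 mmol/kg

[CO2*] = KH · pCO2 = 10^(−1.52) × 631×10^-6 = 1.906×10^-5 mol/kg
α₀ = 1/(1 + K1/[H⁺] + K1K2/[H⁺]²) = 1/(1 + 10^+1.81 + 10^+0.55) = 0.01447
DIC = [CO2*]/α₀ = 1.906×10^-5 / 0.01447 = 1.317 mmol/kg
[CO3²⁻] = α₂·DIC; α₂ = 0.05134, so [CO3²⁻] = 0.05134 × 1.317 = 0.0676 mmol/kg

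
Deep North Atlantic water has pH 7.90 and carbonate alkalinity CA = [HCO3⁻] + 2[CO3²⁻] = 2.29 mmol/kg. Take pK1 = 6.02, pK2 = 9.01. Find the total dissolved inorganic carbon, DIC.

DIC = 2.16 mmol/kg

CA = [HCO3⁻] + 2[CO3²⁻] = (α₁ + 2α₂)·DIC
At pH 7.90: [H⁺]/K1 = 10^-1.88 = 0.013183, K2/[H⁺] = 10^-1.11 = 0.077625
α₁ = 1/(1 + 0.013183 + 0.077625) = 1/1.0908 = 0.9168; α₂ = α₁·K2/[H⁺] = 0.07116
α₁ + 2α₂ = 1.0591
DIC = CA / (α₁ + 2α₂) = 2.29 / 1.0591 = 2.16 mmol/kg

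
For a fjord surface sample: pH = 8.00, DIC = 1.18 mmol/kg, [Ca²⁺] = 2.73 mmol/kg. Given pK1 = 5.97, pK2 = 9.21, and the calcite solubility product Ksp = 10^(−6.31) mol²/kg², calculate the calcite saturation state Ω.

α₂ = 1 / (1 + [H⁺]/K2 + [H⁺]²/(K1K2)) = 1 / (1 + 10^+1.21 + 10^-0.82)
   = 1 / (1 + 16.218 + 0.15136) = 1/17.369 = 0.05757
[CO3²⁻] = α₂ × DIC = 0.05757 × 1.18 = 0.06794 mmol/kg
Ksp = 10^(−6.31) = 4.898×10^-7
Ω = [Ca²⁺][CO3²⁻]/Ksp = (2.73×10^-3)(6.794×10^-5) / 4.898×10^-7 = 0.379

Ω = 0.379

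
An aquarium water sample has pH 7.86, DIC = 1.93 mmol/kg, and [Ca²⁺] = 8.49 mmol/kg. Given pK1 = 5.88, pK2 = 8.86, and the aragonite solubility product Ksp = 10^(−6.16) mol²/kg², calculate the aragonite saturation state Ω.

α₂ = 1 / (1 + [H⁺]/K2 + [H⁺]²/(K1K2)) = 1 / (1 + 10^+1.00 + 10^-0.98)
   = 1 / (1 + 10.000 + 0.10471) = 1/11.105 = 0.09005
[CO3²⁻] = α₂ × DIC = 0.09005 × 1.93 = 0.1738 mmol/kg
Ksp = 10^(−6.16) = 6.918×10^-7
Ω = [Ca²⁺][CO3²⁻]/Ksp = (8.49×10^-3)(1.738×10^-4) / 6.918×10^-7 = 2.13

Ω = 2.13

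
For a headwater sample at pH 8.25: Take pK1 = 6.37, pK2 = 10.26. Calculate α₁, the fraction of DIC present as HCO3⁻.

α₁ = 1 / (1 + [H⁺]/K1 + K2/[H⁺]) = 1 / (1 + 10^-1.88 + 10^-2.01)
   = 1 / (1 + 0.013183 + 0.0097724) = 1/1.0230 = 0.9776

α₁ = 0.978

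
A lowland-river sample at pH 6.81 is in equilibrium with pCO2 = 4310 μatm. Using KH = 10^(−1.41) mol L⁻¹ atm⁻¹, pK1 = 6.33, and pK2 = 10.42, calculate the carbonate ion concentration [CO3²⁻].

[CO2*] = KH · pCO2 = 10^(−1.41) × 4310×10^-6 = 1.677×10^-4 mol/L
α₀ = 1/(1 + K1/[H⁺] + K1K2/[H⁺]²) = 1/(1 + 10^+0.48 + 10^-3.13) = 0.2487
DIC = [CO2*]/α₀ = 1.677×10^-4 / 0.2487 = 0.6742 mmol/L
[CO3²⁻] = α₂·DIC; α₂ = 0.0001844, so [CO3²⁻] = 0.0001844 × 0.6742 = 0.000124 mmol/L = 0.124 μmol/L

[CO3²⁻] = 0.124 μmol/L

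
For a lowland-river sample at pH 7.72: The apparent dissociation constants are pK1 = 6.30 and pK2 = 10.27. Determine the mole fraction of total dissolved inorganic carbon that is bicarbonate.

α₁ = 1 / (1 + [H⁺]/K1 + K2/[H⁺]) = 1 / (1 + 10^-1.42 + 10^-2.55)
   = 1 / (1 + 0.038019 + 0.0028184) = 1/1.0408 = 0.9608

α₁ = 0.961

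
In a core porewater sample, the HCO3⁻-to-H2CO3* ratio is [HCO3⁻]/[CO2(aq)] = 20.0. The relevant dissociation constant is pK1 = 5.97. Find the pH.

pH = 7.27

From K1 = [H⁺][HCO3⁻]/[CO2(aq)]:  pH = pK1 + log₁₀([HCO3⁻]/[CO2(aq)])
log₁₀(20.0) = +1.301
pH = 5.97 + (+1.301) = 7.27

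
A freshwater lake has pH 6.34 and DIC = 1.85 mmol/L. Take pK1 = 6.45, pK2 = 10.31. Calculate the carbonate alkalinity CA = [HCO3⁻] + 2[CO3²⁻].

CA = [HCO3⁻] + 2[CO3²⁻] = (α₁ + 2α₂)·DIC
At pH 6.34: [H⁺]/K1 = 10^0.11 = 1.2882, K2/[H⁺] = 10^-3.97 = 0.00010715
α₁ = 1/(1 + 1.2882 + 0.00010715) = 1/2.2884 = 0.4370; α₂ = α₁·K2/[H⁺] = 4.682×10^-5
α₁ + 2α₂ = 0.4371
CA = 0.4371 × 1.85 = 0.809 mmol/L

CA = 0.809 mmol/L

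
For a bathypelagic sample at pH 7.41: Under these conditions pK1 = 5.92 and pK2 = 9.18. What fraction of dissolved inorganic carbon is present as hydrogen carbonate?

α₁ = 1 / (1 + [H⁺]/K1 + K2/[H⁺]) = 1 / (1 + 10^-1.49 + 10^-1.77)
   = 1 / (1 + 0.032359 + 0.016982) = 1/1.0493 = 0.9530

α₁ = 0.953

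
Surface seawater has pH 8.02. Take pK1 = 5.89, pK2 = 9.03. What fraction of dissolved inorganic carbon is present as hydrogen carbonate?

α₁ = 1 / (1 + [H⁺]/K1 + K2/[H⁺]) = 1 / (1 + 10^-2.13 + 10^-1.01)
   = 1 / (1 + 0.0074131 + 0.097724) = 1/1.1051 = 0.9049

α₁ = 0.905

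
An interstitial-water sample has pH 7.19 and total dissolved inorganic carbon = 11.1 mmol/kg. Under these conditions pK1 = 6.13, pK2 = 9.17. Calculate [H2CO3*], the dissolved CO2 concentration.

[CO2*] = 0.881 mmol/kg

α₀ = 1 / (1 + K1/[H⁺] + K1K2/[H⁺]²) = 1 / (1 + 10^+1.06 + 10^-0.92)
   = 1 / (1 + 11.482 + 0.12023) = 1/12.602 = 0.07935
[CO2*] = α₀ × DIC = 0.07935 × 11.1 = 0.881 mmol/kg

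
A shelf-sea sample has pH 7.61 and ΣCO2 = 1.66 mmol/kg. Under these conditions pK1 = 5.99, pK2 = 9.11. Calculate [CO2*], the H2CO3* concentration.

[CO2*] = 0.0377 mmol/kg

α₀ = 1 / (1 + K1/[H⁺] + K1K2/[H⁺]²) = 1 / (1 + 10^+1.62 + 10^+0.12)
   = 1 / (1 + 41.687 + 1.3183) = 1/44.005 = 0.02272
[CO2*] = α₀ × DIC = 0.02272 × 1.66 = 0.0377 mmol/kg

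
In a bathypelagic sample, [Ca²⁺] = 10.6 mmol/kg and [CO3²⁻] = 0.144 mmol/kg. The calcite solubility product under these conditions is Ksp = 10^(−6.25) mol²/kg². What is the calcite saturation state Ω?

Ksp = 10^(−6.25) = 5.623×10^-7
Ω = [Ca²⁺][CO3²⁻]/Ksp = (10.6×10^-3)(0.144×10^-3) / 5.623×10^-7 = 2.71

Ω = 2.71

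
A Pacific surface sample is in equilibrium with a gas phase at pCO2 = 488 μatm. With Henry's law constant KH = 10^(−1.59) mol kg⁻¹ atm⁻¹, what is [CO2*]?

KH = 10^(−1.59) = 2.570×10^-2 mol kg⁻¹ atm⁻¹
[CO2*] = KH · pCO2 = 2.570×10^-2 × 488×10^-6 atm = 1.25×10^-5 mol/kg

[CO2*] = 12.5 μmol/kg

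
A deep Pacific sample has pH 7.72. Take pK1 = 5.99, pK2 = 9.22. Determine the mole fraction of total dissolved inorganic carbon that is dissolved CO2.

α₀ = 1 / (1 + K1/[H⁺] + K1K2/[H⁺]²) = 1 / (1 + 10^+1.73 + 10^+0.23)
   = 1 / (1 + 53.703 + 1.6982) = 1/56.401 = 0.01773

α₀ = 0.0177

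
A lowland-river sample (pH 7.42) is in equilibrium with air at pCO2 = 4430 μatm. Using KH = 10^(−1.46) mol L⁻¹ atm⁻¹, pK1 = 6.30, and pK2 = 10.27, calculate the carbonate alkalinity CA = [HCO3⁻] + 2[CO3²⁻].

[CO2*] = KH · pCO2 = 10^(−1.46) × 4430×10^-6 = 1.536×10^-4 mol/L
α₀ = 1/(1 + K1/[H⁺] + K1K2/[H⁺]²) = 1/(1 + 10^+1.12 + 10^-1.73) = 0.07042
DIC = [CO2*]/α₀ = 1.536×10^-4 / 0.07042 = 2.181 mmol/L
CA = (α₁ + 2α₂)·DIC = (0.9283 + 2×0.001311) × 2.181 = 2.03 mmol/L

CA = 2.03 mmol/L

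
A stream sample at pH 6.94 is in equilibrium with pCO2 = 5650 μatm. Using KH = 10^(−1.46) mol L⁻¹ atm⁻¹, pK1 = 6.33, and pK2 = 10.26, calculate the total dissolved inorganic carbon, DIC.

DIC = 0.994 mmol/L

[CO2*] = KH · pCO2 = 10^(−1.46) × 5650×10^-6 = 1.959×10^-4 mol/L
α₀ = 1/(1 + K1/[H⁺] + K1K2/[H⁺]²) = 1/(1 + 10^+0.61 + 10^-2.71) = 0.1970
DIC = [CO2*]/α₀ = 1.959×10^-4 / 0.1970 = 0.994 mmol/L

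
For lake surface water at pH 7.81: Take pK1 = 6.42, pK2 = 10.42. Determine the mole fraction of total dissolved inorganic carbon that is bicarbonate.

α₁ = 1 / (1 + [H⁺]/K1 + K2/[H⁺]) = 1 / (1 + 10^-1.39 + 10^-2.61)
   = 1 / (1 + 0.040738 + 0.0024547) = 1/1.0432 = 0.9586

α₁ = 0.959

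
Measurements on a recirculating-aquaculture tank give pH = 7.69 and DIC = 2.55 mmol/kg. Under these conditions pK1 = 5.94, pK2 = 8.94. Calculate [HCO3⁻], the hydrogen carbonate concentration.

α₁ = 1 / (1 + [H⁺]/K1 + K2/[H⁺]) = 1 / (1 + 10^-1.75 + 10^-1.25)
   = 1 / (1 + 0.017783 + 0.056234) = 1/1.0740 = 0.9311
[HCO3⁻] = α₁ × DIC = 0.9311 × 2.55 = 2.37 mmol/kg

[HCO3⁻] = 2.37 mmol/kg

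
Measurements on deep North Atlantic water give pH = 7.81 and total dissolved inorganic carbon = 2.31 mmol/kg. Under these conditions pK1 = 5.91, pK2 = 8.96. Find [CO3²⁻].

α₂ = 1 / (1 + [H⁺]/K2 + [H⁺]²/(K1K2)) = 1 / (1 + 10^+1.15 + 10^-0.75)
   = 1 / (1 + 14.125 + 0.17783) = 1/15.303 = 0.06535
[CO3²⁻] = α₂ × DIC = 0.06535 × 2.31 = 0.151 mmol/kg

[CO3²⁻] = 0.151 mmol/kg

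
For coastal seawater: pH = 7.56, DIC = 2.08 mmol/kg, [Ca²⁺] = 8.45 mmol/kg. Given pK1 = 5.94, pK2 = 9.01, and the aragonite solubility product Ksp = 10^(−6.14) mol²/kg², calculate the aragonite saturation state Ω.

Ω = 0.813

α₂ = 1 / (1 + [H⁺]/K2 + [H⁺]²/(K1K2)) = 1 / (1 + 10^+1.45 + 10^-0.17)
   = 1 / (1 + 28.184 + 0.67608) = 1/29.860 = 0.03349
[CO3²⁻] = α₂ × DIC = 0.03349 × 2.08 = 0.06966 mmol/kg
Ksp = 10^(−6.14) = 7.244×10^-7
Ω = [Ca²⁺][CO3²⁻]/Ksp = (8.45×10^-3)(6.966×10^-5) / 7.244×10^-7 = 0.813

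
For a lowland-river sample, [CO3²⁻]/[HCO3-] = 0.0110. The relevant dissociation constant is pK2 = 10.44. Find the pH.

From K2 = [H⁺][CO3²⁻]/[HCO3-]:  pH = pK2 + log₁₀([CO3²⁻]/[HCO3-])
log₁₀(0.0110) = -1.959
pH = 10.44 + (-1.959) = 8.48

pH = 8.48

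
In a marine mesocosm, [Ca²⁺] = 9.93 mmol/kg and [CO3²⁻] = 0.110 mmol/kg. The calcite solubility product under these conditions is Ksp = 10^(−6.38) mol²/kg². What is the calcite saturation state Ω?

Ω = 2.62

Ksp = 10^(−6.38) = 4.169×10^-7
Ω = [Ca²⁺][CO3²⁻]/Ksp = (9.93×10^-3)(0.110×10^-3) / 4.169×10^-7 = 2.62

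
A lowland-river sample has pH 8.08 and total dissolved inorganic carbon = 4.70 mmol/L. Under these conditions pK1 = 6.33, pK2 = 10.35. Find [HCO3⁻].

[HCO3⁻] = 4.59 mmol/L

α₁ = 1 / (1 + [H⁺]/K1 + K2/[H⁺]) = 1 / (1 + 10^-1.75 + 10^-2.27)
   = 1 / (1 + 0.017783 + 0.0053703) = 1/1.0232 = 0.9774
[HCO3⁻] = α₁ × DIC = 0.9774 × 4.70 = 4.59 mmol/L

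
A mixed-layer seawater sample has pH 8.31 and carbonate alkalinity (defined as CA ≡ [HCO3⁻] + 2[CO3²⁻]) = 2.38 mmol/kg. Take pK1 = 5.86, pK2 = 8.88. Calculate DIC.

CA = [HCO3⁻] + 2[CO3²⁻] = (α₁ + 2α₂)·DIC
At pH 8.31: [H⁺]/K1 = 10^-2.45 = 0.0035481, K2/[H⁺] = 10^-0.57 = 0.26915
α₁ = 1/(1 + 0.0035481 + 0.26915) = 1/1.2727 = 0.7857; α₂ = α₁·K2/[H⁺] = 0.2115
α₁ + 2α₂ = 1.2087
DIC = CA / (α₁ + 2α₂) = 2.38 / 1.2087 = 1.97 mmol/kg

DIC = 1.97 mmol/kg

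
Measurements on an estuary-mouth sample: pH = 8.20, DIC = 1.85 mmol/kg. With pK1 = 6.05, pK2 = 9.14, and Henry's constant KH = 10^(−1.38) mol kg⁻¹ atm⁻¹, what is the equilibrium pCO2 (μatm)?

pCO2 = 280 μatm

α₀ = 1 / (1 + K1/[H⁺] + K1K2/[H⁺]²) = 1 / (1 + 10^+2.15 + 10^+1.21)
   = 1 / (1 + 141.25 + 16.218) = 1/158.47 = 0.006310
[CO2*] = α₀ × DIC = 0.006310 × 1.85 = 0.01167 mmol/kg = 11.67 μmol/kg
pCO2 = [CO2*]/KH = 1.167×10^-5 / 4.169×10^-2 = 280 μatm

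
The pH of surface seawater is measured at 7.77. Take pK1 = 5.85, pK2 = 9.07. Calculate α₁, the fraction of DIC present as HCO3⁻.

α₁ = 1 / (1 + [H⁺]/K1 + K2/[H⁺]) = 1 / (1 + 10^-1.92 + 10^-1.30)
   = 1 / (1 + 0.012023 + 0.050119) = 1/1.0621 = 0.9415

α₁ = 0.941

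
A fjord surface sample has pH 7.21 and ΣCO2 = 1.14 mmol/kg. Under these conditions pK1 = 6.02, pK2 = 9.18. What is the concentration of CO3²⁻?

α₂ = 1 / (1 + [H⁺]/K2 + [H⁺]²/(K1K2)) = 1 / (1 + 10^+1.97 + 10^+0.78)
   = 1 / (1 + 93.325 + 6.0256) = 1/100.35 = 0.009965
[CO3²⁻] = α₂ × DIC = 0.009965 × 1.14 = 0.0114 mmol/kg = 11.4 μmol/kg

[CO3²⁻] = 11.4 μmol/kg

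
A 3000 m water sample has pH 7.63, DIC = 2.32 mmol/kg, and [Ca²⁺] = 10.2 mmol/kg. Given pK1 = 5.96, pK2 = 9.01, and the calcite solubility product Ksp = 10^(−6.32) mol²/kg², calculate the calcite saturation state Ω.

Ω = 1.94

α₂ = 1 / (1 + [H⁺]/K2 + [H⁺]²/(K1K2)) = 1 / (1 + 10^+1.38 + 10^-0.29)
   = 1 / (1 + 23.988 + 0.51286) = 1/25.501 = 0.03921
[CO3²⁻] = α₂ × DIC = 0.03921 × 2.32 = 0.09098 mmol/kg
Ksp = 10^(−6.32) = 4.786×10^-7
Ω = [Ca²⁺][CO3²⁻]/Ksp = (10.2×10^-3)(9.098×10^-5) / 4.786×10^-7 = 1.94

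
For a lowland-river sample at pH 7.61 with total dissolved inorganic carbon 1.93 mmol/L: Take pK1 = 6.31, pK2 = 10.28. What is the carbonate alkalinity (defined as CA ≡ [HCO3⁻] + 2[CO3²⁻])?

CA = 1.84 mmol/L

CA = [HCO3⁻] + 2[CO3²⁻] = (α₁ + 2α₂)·DIC
At pH 7.61: [H⁺]/K1 = 10^-1.30 = 0.050119, K2/[H⁺] = 10^-2.67 = 0.0021380
α₁ = 1/(1 + 0.050119 + 0.0021380) = 1/1.0523 = 0.9503; α₂ = α₁·K2/[H⁺] = 0.002032
α₁ + 2α₂ = 0.9544
CA = 0.9544 × 1.93 = 1.84 mmol/L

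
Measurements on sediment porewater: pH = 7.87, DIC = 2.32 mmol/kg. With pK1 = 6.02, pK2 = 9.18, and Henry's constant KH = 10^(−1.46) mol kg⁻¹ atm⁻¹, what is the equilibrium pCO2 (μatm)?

pCO2 = 889 μatm

α₀ = 1 / (1 + K1/[H⁺] + K1K2/[H⁺]²) = 1 / (1 + 10^+1.85 + 10^+0.54)
   = 1 / (1 + 70.795 + 3.4674) = 1/75.262 = 0.01329
[CO2*] = α₀ × DIC = 0.01329 × 2.32 = 0.03083 mmol/kg
pCO2 = [CO2*]/KH = 3.083×10^-5 / 3.467×10^-2 = 889 μatm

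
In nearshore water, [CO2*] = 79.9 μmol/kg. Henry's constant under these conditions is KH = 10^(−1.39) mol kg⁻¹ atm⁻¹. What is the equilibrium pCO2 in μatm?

pCO2 = 1960 μatm

KH = 10^(−1.39) = 4.074×10^-2 mol kg⁻¹ atm⁻¹
pCO2 = [CO2*]/KH = 79.9×10^-6 / 4.074×10^-2 = 1.96×10^-3 atm = 1960 μatm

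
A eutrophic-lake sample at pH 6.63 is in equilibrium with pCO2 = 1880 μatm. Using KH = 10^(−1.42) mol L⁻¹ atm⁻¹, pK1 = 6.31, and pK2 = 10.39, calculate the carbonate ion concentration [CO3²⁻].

[CO3²⁻] = 0.0260 μmol/L

[CO2*] = KH · pCO2 = 10^(−1.42) × 1880×10^-6 = 7.148×10^-5 mol/L
α₀ = 1/(1 + K1/[H⁺] + K1K2/[H⁺]²) = 1/(1 + 10^+0.32 + 10^-3.44) = 0.3237
DIC = [CO2*]/α₀ = 7.148×10^-5 / 0.3237 = 0.2208 mmol/L
[CO3²⁻] = α₂·DIC; α₂ = 0.0001175, so [CO3²⁻] = 0.0001175 × 0.2208 = 2.60×10^-5 mmol/L = 0.0260 μmol/L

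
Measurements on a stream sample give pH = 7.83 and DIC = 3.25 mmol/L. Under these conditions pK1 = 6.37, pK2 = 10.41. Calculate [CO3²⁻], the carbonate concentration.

[CO3²⁻] = 8.24 μmol/L

α₂ = 1 / (1 + [H⁺]/K2 + [H⁺]²/(K1K2)) = 1 / (1 + 10^+2.58 + 10^+1.12)
   = 1 / (1 + 380.19 + 13.183) = 1/394.37 = 0.002536
[CO3²⁻] = α₂ × DIC = 0.002536 × 3.25 = 0.00824 mmol/L = 8.24 μmol/L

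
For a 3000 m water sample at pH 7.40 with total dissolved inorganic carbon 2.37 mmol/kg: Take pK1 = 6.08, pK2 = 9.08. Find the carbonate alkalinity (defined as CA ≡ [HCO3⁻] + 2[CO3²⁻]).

CA = 2.31 mmol/kg

CA = [HCO3⁻] + 2[CO3²⁻] = (α₁ + 2α₂)·DIC
At pH 7.40: [H⁺]/K1 = 10^-1.32 = 0.047863, K2/[H⁺] = 10^-1.68 = 0.020893
α₁ = 1/(1 + 0.047863 + 0.020893) = 1/1.0688 = 0.9357; α₂ = α₁·K2/[H⁺] = 0.01955
α₁ + 2α₂ = 0.9748
CA = 0.9748 × 2.37 = 2.31 mmol/kg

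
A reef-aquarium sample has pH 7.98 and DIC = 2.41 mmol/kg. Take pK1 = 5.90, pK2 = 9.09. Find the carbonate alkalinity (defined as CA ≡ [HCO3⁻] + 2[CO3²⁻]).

CA = [HCO3⁻] + 2[CO3²⁻] = (α₁ + 2α₂)·DIC
At pH 7.98: [H⁺]/K1 = 10^-2.08 = 0.0083176, K2/[H⁺] = 10^-1.11 = 0.077625
α₁ = 1/(1 + 0.0083176 + 0.077625) = 1/1.0859 = 0.9209; α₂ = α₁·K2/[H⁺] = 0.07148
α₁ + 2α₂ = 1.0638
CA = 1.0638 × 2.41 = 2.56 mmol/kg

CA = 2.56 mmol/kg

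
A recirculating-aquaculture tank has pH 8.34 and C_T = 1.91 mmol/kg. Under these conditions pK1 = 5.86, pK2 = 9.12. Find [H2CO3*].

α₀ = 1 / (1 + K1/[H⁺] + K1K2/[H⁺]²) = 1 / (1 + 10^+2.48 + 10^+1.70)
   = 1 / (1 + 302.00 + 50.119) = 1/353.11 = 0.002832
[CO2*] = α₀ × DIC = 0.002832 × 1.91 = 0.00541 mmol/kg = 5.41 μmol/kg

[CO2*] = 5.41 μmol/kg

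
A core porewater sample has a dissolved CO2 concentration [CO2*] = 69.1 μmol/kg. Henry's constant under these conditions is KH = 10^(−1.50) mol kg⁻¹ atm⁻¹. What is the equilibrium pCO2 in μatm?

pCO2 = 2190 μatm

KH = 10^(−1.50) = 3.162×10^-2 mol kg⁻¹ atm⁻¹
pCO2 = [CO2*]/KH = 69.1×10^-6 / 3.162×10^-2 = 2.19×10^-3 atm = 2190 μatm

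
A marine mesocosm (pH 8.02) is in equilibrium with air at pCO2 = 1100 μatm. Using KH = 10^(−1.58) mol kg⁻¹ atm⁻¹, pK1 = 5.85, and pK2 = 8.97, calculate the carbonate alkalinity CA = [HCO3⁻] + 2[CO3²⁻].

[CO2*] = KH · pCO2 = 10^(−1.58) × 1100×10^-6 = 2.893×10^-5 mol/kg
α₀ = 1/(1 + K1/[H⁺] + K1K2/[H⁺]²) = 1/(1 + 10^+2.17 + 10^+1.22) = 0.006042
DIC = [CO2*]/α₀ = 2.893×10^-5 / 0.006042 = 4.789 mmol/kg
CA = (α₁ + 2α₂)·DIC = (0.8937 + 2×0.1003) × 4.789 = 5.24 mmol/kg

CA = 5.24 mmol/kg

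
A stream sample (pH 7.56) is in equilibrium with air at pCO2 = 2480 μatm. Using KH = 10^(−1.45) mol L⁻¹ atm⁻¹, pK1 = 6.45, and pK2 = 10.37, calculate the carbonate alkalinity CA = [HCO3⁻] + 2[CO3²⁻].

[CO2*] = KH · pCO2 = 10^(−1.45) × 2480×10^-6 = 8.799×10^-5 mol/L
α₀ = 1/(1 + K1/[H⁺] + K1K2/[H⁺]²) = 1/(1 + 10^+1.11 + 10^-1.70) = 0.07193
DIC = [CO2*]/α₀ = 8.799×10^-5 / 0.07193 = 1.223 mmol/L
CA = (α₁ + 2α₂)·DIC = (0.9266 + 2×0.001435) × 1.223 = 1.14 mmol/L

CA = 1.14 mmol/L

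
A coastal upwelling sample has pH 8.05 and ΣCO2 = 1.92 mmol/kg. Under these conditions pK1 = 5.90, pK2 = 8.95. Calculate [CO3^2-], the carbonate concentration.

α₂ = 1 / (1 + [H⁺]/K2 + [H⁺]²/(K1K2)) = 1 / (1 + 10^+0.90 + 10^-1.25)
   = 1 / (1 + 7.9433 + 0.056234) = 1/8.9995 = 0.1111
[CO3²⁻] = α₂ × DIC = 0.1111 × 1.92 = 0.213 mmol/kg

[CO3²⁻] = 0.213 mmol/kg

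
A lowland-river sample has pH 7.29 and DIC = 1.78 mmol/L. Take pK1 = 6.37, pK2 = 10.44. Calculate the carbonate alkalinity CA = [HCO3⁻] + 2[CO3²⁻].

CA = [HCO3⁻] + 2[CO3²⁻] = (α₁ + 2α₂)·DIC
At pH 7.29: [H⁺]/K1 = 10^-0.92 = 0.12023, K2/[H⁺] = 10^-3.15 = 0.00070795
α₁ = 1/(1 + 0.12023 + 0.00070795) = 1/1.1209 = 0.8921; α₂ = α₁·K2/[H⁺] = 0.0006316
α₁ + 2α₂ = 0.8934
CA = 0.8934 × 1.78 = 1.59 mmol/L

CA = 1.59 mmol/L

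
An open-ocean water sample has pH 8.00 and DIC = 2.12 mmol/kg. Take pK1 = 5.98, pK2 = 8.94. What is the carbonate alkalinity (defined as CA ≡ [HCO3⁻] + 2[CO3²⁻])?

CA = 2.32 mmol/kg

CA = [HCO3⁻] + 2[CO3²⁻] = (α₁ + 2α₂)·DIC
At pH 8.00: [H⁺]/K1 = 10^-2.02 = 0.0095499, K2/[H⁺] = 10^-0.94 = 0.11482
α₁ = 1/(1 + 0.0095499 + 0.11482) = 1/1.1244 = 0.8894; α₂ = α₁·K2/[H⁺] = 0.1021
α₁ + 2α₂ = 1.0936
CA = 1.0936 × 2.12 = 2.32 mmol/kg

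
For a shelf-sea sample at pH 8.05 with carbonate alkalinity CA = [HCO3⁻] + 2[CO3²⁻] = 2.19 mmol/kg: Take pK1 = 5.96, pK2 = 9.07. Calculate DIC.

DIC = 2.03 mmol/kg

CA = [HCO3⁻] + 2[CO3²⁻] = (α₁ + 2α₂)·DIC
At pH 8.05: [H⁺]/K1 = 10^-2.09 = 0.0081283, K2/[H⁺] = 10^-1.02 = 0.095499
α₁ = 1/(1 + 0.0081283 + 0.095499) = 1/1.1036 = 0.9061; α₂ = α₁·K2/[H⁺] = 0.08653
α₁ + 2α₂ = 1.0792
DIC = CA / (α₁ + 2α₂) = 2.19 / 1.0792 = 2.03 mmol/kg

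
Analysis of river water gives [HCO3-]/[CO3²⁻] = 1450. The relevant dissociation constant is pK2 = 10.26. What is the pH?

pH = 7.10

From K2 = [H⁺][CO3²⁻]/[HCO3-]:  pH = pK2 − log₁₀([HCO3-]/[CO3²⁻])
log₁₀(1450) = +3.161
pH = 10.26 − (+3.161) = 7.10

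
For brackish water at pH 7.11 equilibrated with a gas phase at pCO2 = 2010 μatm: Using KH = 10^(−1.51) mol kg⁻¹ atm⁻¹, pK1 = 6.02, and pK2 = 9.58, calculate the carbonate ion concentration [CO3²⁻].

[CO3²⁻] = 2.59 μmol/kg

[CO2*] = KH · pCO2 = 10^(−1.51) × 2010×10^-6 = 6.211×10^-5 mol/kg
α₀ = 1/(1 + K1/[H⁺] + K1K2/[H⁺]²) = 1/(1 + 10^+1.09 + 10^-1.38) = 0.07494
DIC = [CO2*]/α₀ = 6.211×10^-5 / 0.07494 = 0.8289 mmol/kg
[CO3²⁻] = α₂·DIC; α₂ = 0.003124, so [CO3²⁻] = 0.003124 × 0.8289 = 0.00259 mmol/kg = 2.59 μmol/kg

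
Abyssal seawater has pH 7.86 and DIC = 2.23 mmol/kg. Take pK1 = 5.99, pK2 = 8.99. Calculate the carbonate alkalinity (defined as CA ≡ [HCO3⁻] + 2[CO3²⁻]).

CA = [HCO3⁻] + 2[CO3²⁻] = (α₁ + 2α₂)·DIC
At pH 7.86: [H⁺]/K1 = 10^-1.87 = 0.013490, K2/[H⁺] = 10^-1.13 = 0.074131
α₁ = 1/(1 + 0.013490 + 0.074131) = 1/1.0876 = 0.9194; α₂ = α₁·K2/[H⁺] = 0.06816
α₁ + 2α₂ = 1.0558
CA = 1.0558 × 2.23 = 2.35 mmol/kg

CA = 2.35 mmol/kg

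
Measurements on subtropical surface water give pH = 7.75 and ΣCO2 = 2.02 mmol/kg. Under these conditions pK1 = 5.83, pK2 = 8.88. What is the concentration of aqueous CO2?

[CO2*] = 0.0224 mmol/kg

α₀ = 1 / (1 + K1/[H⁺] + K1K2/[H⁺]²) = 1 / (1 + 10^+1.92 + 10^+0.79)
   = 1 / (1 + 83.176 + 6.1660) = 1/90.342 = 0.01107
[CO2*] = α₀ × DIC = 0.01107 × 2.02 = 0.0224 mmol/kg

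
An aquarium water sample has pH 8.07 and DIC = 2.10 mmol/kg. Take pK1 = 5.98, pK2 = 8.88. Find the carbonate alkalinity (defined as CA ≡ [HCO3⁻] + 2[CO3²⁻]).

CA = 2.36 mmol/kg

CA = [HCO3⁻] + 2[CO3²⁻] = (α₁ + 2α₂)·DIC
At pH 8.07: [H⁺]/K1 = 10^-2.09 = 0.0081283, K2/[H⁺] = 10^-0.81 = 0.15488
α₁ = 1/(1 + 0.0081283 + 0.15488) = 1/1.1630 = 0.8598; α₂ = α₁·K2/[H⁺] = 0.1332
α₁ + 2α₂ = 1.1262
CA = 1.1262 × 2.10 = 2.36 mmol/kg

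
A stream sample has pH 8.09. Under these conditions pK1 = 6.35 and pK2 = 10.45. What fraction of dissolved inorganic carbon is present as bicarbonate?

α₁ = 1 / (1 + [H⁺]/K1 + K2/[H⁺]) = 1 / (1 + 10^-1.74 + 10^-2.36)
   = 1 / (1 + 0.018197 + 0.0043652) = 1/1.0226 = 0.9779

α₁ = 0.978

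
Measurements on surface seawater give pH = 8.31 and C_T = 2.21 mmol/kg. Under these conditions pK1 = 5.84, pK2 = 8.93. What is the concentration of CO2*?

[CO2*] = 6.02 μmol/kg

α₀ = 1 / (1 + K1/[H⁺] + K1K2/[H⁺]²) = 1 / (1 + 10^+2.47 + 10^+1.85)
   = 1 / (1 + 295.12 + 70.795) = 1/366.92 = 0.002725
[CO2*] = α₀ × DIC = 0.002725 × 2.21 = 0.00602 mmol/kg = 6.02 μmol/kg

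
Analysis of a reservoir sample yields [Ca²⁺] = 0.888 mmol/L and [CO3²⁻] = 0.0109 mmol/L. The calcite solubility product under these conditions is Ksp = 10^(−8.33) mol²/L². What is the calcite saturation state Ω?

Ksp = 10^(−8.33) = 4.677×10^-9
Ω = [Ca²⁺][CO3²⁻]/Ksp = (0.888×10^-3)(0.0109×10^-3) / 4.677×10^-9 = 2.07

Ω = 2.07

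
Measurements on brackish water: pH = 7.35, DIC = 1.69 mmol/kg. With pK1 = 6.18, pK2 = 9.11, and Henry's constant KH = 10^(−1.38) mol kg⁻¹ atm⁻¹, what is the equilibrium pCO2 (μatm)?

α₀ = 1 / (1 + K1/[H⁺] + K1K2/[H⁺]²) = 1 / (1 + 10^+1.17 + 10^-0.59)
   = 1 / (1 + 14.791 + 0.25704) = 1/16.048 = 0.06231
[CO2*] = α₀ × DIC = 0.06231 × 1.69 = 0.1053 mmol/kg
pCO2 = [CO2*]/KH = 1.053×10^-4 / 4.169×10^-2 = 2530 μatm

pCO2 = 2530 μatm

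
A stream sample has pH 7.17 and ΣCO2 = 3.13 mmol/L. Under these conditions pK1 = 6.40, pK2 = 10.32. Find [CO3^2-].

α₂ = 1 / (1 + [H⁺]/K2 + [H⁺]²/(K1K2)) = 1 / (1 + 10^+3.15 + 10^+2.38)
   = 1 / (1 + 1412.5 + 239.88) = 1/1653.4 = 0.0006048
[CO3²⁻] = α₂ × DIC = 0.0006048 × 3.13 = 0.00189 mmol/L = 1.89 μmol/L

[CO3²⁻] = 1.89 μmol/L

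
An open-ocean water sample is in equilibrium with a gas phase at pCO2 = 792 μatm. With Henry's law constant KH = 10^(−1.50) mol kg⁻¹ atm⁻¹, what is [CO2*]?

KH = 10^(−1.50) = 3.162×10^-2 mol kg⁻¹ atm⁻¹
[CO2*] = KH · pCO2 = 3.162×10^-2 × 792×10^-6 atm = 2.50×10^-5 mol/kg

[CO2*] = 25.0 μmol/kg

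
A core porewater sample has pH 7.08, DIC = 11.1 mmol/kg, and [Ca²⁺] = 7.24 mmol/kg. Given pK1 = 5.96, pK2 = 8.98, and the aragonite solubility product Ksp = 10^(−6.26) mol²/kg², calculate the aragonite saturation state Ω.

α₂ = 1 / (1 + [H⁺]/K2 + [H⁺]²/(K1K2)) = 1 / (1 + 10^+1.90 + 10^+0.78)
   = 1 / (1 + 79.433 + 6.0256) = 1/86.458 = 0.01157
[CO3²⁻] = α₂ × DIC = 0.01157 × 11.1 = 0.1284 mmol/kg
Ksp = 10^(−6.26) = 5.495×10^-7
Ω = [Ca²⁺][CO3²⁻]/Ksp = (7.24×10^-3)(1.284×10^-4) / 5.495×10^-7 = 1.69

Ω = 1.69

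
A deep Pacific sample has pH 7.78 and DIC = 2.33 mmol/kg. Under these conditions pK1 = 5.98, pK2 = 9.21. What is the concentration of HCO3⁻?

[HCO3⁻] = 2.21 mmol/kg

α₁ = 1 / (1 + [H⁺]/K1 + K2/[H⁺]) = 1 / (1 + 10^-1.80 + 10^-1.43)
   = 1 / (1 + 0.015849 + 0.037154) = 1/1.0530 = 0.9497
[HCO3⁻] = α₁ × DIC = 0.9497 × 2.33 = 2.21 mmol/kg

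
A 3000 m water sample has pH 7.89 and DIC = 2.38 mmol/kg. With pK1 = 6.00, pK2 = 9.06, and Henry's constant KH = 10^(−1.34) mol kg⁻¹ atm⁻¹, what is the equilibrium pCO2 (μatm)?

pCO2 = 621 μatm

α₀ = 1 / (1 + K1/[H⁺] + K1K2/[H⁺]²) = 1 / (1 + 10^+1.89 + 10^+0.72)
   = 1 / (1 + 77.625 + 5.2481) = 1/83.873 = 0.01192
[CO2*] = α₀ × DIC = 0.01192 × 2.38 = 0.02838 mmol/kg
pCO2 = [CO2*]/KH = 2.838×10^-5 / 4.571×10^-2 = 621 μatm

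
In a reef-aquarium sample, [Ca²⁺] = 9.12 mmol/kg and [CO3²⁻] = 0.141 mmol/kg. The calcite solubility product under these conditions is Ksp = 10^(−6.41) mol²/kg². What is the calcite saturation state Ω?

Ω = 3.31

Ksp = 10^(−6.41) = 3.890×10^-7
Ω = [Ca²⁺][CO3²⁻]/Ksp = (9.12×10^-3)(0.141×10^-3) / 3.890×10^-7 = 3.31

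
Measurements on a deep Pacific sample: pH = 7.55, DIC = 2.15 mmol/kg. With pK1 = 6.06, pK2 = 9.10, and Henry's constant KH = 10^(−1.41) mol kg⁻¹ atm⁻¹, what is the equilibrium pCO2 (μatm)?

pCO2 = 1690 μatm

α₀ = 1 / (1 + K1/[H⁺] + K1K2/[H⁺]²) = 1 / (1 + 10^+1.49 + 10^-0.06)
   = 1 / (1 + 30.903 + 0.87096) = 1/32.774 = 0.03051
[CO2*] = α₀ × DIC = 0.03051 × 2.15 = 0.06560 mmol/kg
pCO2 = [CO2*]/KH = 6.560×10^-5 / 3.890×10^-2 = 1690 μatm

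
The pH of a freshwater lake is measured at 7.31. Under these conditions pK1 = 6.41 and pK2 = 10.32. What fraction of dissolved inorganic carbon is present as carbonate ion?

α₂ = 1 / (1 + [H⁺]/K2 + [H⁺]²/(K1K2)) = 1 / (1 + 10^+3.01 + 10^+2.11)
   = 1 / (1 + 1023.3 + 128.82) = 1/1153.1 = 0.0008672

α₂ = 0.000867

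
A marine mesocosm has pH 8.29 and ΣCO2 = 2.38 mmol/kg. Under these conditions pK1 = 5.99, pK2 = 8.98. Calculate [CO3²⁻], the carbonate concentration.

α₂ = 1 / (1 + [H⁺]/K2 + [H⁺]²/(K1K2)) = 1 / (1 + 10^+0.69 + 10^-1.61)
   = 1 / (1 + 4.8978 + 0.024547) = 1/5.9223 = 0.1689
[CO3²⁻] = α₂ × DIC = 0.1689 × 2.38 = 0.402 mmol/kg

[CO3²⁻] = 0.402 mmol/kg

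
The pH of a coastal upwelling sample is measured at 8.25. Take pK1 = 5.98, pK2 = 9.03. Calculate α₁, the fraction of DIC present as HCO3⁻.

α₁ = 1 / (1 + [H⁺]/K1 + K2/[H⁺]) = 1 / (1 + 10^-2.27 + 10^-0.78)
   = 1 / (1 + 0.0053703 + 0.16596) = 1/1.1713 = 0.8537

α₁ = 0.854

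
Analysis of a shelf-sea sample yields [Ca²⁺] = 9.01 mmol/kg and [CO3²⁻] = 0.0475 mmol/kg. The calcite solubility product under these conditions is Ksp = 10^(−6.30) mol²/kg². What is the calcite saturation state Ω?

Ω = 0.854

Ksp = 10^(−6.30) = 5.012×10^-7
Ω = [Ca²⁺][CO3²⁻]/Ksp = (9.01×10^-3)(0.0475×10^-3) / 5.012×10^-7 = 0.854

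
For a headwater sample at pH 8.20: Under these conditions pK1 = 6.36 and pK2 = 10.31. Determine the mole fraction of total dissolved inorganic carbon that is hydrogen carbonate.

α₁ = 0.978

α₁ = 1 / (1 + [H⁺]/K1 + K2/[H⁺]) = 1 / (1 + 10^-1.84 + 10^-2.11)
   = 1 / (1 + 0.014454 + 0.0077625) = 1/1.0222 = 0.9783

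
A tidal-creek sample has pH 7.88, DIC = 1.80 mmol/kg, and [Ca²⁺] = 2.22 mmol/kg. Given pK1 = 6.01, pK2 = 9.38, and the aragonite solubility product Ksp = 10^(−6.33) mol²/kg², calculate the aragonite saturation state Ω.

α₂ = 1 / (1 + [H⁺]/K2 + [H⁺]²/(K1K2)) = 1 / (1 + 10^+1.50 + 10^-0.37)
   = 1 / (1 + 31.623 + 0.42658) = 1/33.049 = 0.03026
[CO3²⁻] = α₂ × DIC = 0.03026 × 1.80 = 0.05446 mmol/kg
Ksp = 10^(−6.33) = 4.677×10^-7
Ω = [Ca²⁺][CO3²⁻]/Ksp = (2.22×10^-3)(5.446×10^-5) / 4.677×10^-7 = 0.259

Ω = 0.259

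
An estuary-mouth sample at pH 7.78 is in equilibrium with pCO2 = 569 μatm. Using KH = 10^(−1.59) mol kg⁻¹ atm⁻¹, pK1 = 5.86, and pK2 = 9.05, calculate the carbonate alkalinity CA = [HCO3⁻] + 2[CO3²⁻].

[CO2*] = KH · pCO2 = 10^(−1.59) × 569×10^-6 = 1.463×10^-5 mol/kg
α₀ = 1/(1 + K1/[H⁺] + K1K2/[H⁺]²) = 1/(1 + 10^+1.92 + 10^+0.65) = 0.01128
DIC = [CO2*]/α₀ = 1.463×10^-5 / 0.01128 = 1.296 mmol/kg
CA = (α₁ + 2α₂)·DIC = (0.9383 + 2×0.05039) × 1.296 = 1.35 mmol/kg

CA = 1.35 mmol/kg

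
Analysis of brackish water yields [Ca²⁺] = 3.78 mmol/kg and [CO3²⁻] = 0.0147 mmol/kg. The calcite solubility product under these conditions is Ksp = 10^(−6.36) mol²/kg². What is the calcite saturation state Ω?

Ksp = 10^(−6.36) = 4.365×10^-7
Ω = [Ca²⁺][CO3²⁻]/Ksp = (3.78×10^-3)(0.0147×10^-3) / 4.365×10^-7 = 0.127

Ω = 0.127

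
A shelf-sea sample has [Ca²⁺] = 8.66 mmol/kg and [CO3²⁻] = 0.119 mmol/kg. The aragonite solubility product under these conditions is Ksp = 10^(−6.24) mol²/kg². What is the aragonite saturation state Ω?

Ω = 1.79

Ksp = 10^(−6.24) = 5.754×10^-7
Ω = [Ca²⁺][CO3²⁻]/Ksp = (8.66×10^-3)(0.119×10^-3) / 5.754×10^-7 = 1.79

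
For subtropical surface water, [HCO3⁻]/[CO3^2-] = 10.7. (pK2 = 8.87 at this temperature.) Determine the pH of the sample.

pH = 7.84

From K2 = [H⁺][CO3^2-]/[HCO3⁻]:  pH = pK2 − log₁₀([HCO3⁻]/[CO3^2-])
log₁₀(10.7) = +1.029
pH = 8.87 − (+1.029) = 7.84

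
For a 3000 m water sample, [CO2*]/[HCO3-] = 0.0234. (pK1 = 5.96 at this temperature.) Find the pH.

pH = 7.59

From K1 = [H⁺][HCO3-]/[CO2*]:  pH = pK1 − log₁₀([CO2*]/[HCO3-])
log₁₀(0.0234) = -1.631
pH = 5.96 − (-1.631) = 7.59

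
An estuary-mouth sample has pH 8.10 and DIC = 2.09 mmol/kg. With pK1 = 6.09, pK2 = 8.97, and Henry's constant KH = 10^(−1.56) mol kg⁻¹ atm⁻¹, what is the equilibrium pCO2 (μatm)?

pCO2 = 648 μatm

α₀ = 1 / (1 + K1/[H⁺] + K1K2/[H⁺]²) = 1 / (1 + 10^+2.01 + 10^+1.14)
   = 1 / (1 + 102.33 + 13.804) = 1/117.13 = 0.008537
[CO2*] = α₀ × DIC = 0.008537 × 2.09 = 0.01784 mmol/kg = 17.84 μmol/kg
pCO2 = [CO2*]/KH = 1.784×10^-5 / 2.754×10^-2 = 648 μatm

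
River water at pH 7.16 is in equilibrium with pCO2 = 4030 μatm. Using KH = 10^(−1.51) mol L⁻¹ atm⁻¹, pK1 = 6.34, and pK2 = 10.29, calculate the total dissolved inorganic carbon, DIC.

[CO2*] = KH · pCO2 = 10^(−1.51) × 4030×10^-6 = 1.245×10^-4 mol/L
α₀ = 1/(1 + K1/[H⁺] + K1K2/[H⁺]²) = 1/(1 + 10^+0.82 + 10^-2.31) = 0.1314
DIC = [CO2*]/α₀ = 1.245×10^-4 / 0.1314 = 0.948 mmol/L

DIC = 0.948 mmol/L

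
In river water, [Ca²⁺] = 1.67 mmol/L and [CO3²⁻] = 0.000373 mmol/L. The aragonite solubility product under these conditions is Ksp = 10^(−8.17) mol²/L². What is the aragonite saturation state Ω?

Ω = 0.0921

Ksp = 10^(−8.17) = 6.761×10^-9
Ω = [Ca²⁺][CO3²⁻]/Ksp = (1.67×10^-3)(0.000373×10^-3) / 6.761×10^-9 = 0.0921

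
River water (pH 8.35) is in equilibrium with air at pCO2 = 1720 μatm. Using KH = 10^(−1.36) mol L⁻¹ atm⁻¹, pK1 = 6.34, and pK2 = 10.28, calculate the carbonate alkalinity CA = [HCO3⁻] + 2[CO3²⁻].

CA = 7.86 mmol/L

[CO2*] = KH · pCO2 = 10^(−1.36) × 1720×10^-6 = 7.508×10^-5 mol/L
α₀ = 1/(1 + K1/[H⁺] + K1K2/[H⁺]²) = 1/(1 + 10^+2.01 + 10^+0.08) = 0.009566
DIC = [CO2*]/α₀ = 7.508×10^-5 / 0.009566 = 7.848 mmol/L
CA = (α₁ + 2α₂)·DIC = (0.9789 + 2×0.01150) × 7.848 = 7.86 mmol/L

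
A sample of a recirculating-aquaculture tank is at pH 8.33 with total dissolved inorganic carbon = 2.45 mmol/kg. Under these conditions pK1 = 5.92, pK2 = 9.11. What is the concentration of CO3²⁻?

α₂ = 1 / (1 + [H⁺]/K2 + [H⁺]²/(K1K2)) = 1 / (1 + 10^+0.78 + 10^-1.63)
   = 1 / (1 + 6.0256 + 0.023442) = 1/7.0490 = 0.1419
[CO3²⁻] = α₂ × DIC = 0.1419 × 2.45 = 0.348 mmol/kg

[CO3²⁻] = 0.348 mmol/kg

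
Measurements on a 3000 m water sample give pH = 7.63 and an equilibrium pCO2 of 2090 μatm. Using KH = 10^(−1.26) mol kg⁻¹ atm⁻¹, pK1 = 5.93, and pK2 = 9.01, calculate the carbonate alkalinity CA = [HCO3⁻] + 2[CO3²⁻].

CA = 6.24 mmol/kg

[CO2*] = KH · pCO2 = 10^(−1.26) × 2090×10^-6 = 1.149×10^-4 mol/kg
α₀ = 1/(1 + K1/[H⁺] + K1K2/[H⁺]²) = 1/(1 + 10^+1.70 + 10^+0.32) = 0.01879
DIC = [CO2*]/α₀ = 1.149×10^-4 / 0.01879 = 6.111 mmol/kg
CA = (α₁ + 2α₂)·DIC = (0.9419 + 2×0.03927) × 6.111 = 6.24 mmol/kg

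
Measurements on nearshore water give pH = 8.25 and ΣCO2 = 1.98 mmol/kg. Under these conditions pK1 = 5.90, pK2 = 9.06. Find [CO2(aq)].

α₀ = 1 / (1 + K1/[H⁺] + K1K2/[H⁺]²) = 1 / (1 + 10^+2.35 + 10^+1.54)
   = 1 / (1 + 223.87 + 34.674) = 1/259.55 = 0.003853
[CO2*] = α₀ × DIC = 0.003853 × 1.98 = 0.00763 mmol/kg = 7.63 μmol/kg

[CO2*] = 7.63 μmol/kg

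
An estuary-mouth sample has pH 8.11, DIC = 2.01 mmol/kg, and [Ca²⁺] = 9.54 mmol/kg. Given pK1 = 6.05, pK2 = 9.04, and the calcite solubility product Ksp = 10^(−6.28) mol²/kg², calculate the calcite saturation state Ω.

Ω = 3.81

α₂ = 1 / (1 + [H⁺]/K2 + [H⁺]²/(K1K2)) = 1 / (1 + 10^+0.93 + 10^-1.13)
   = 1 / (1 + 8.5114 + 0.074131) = 1/9.5855 = 0.1043
[CO3²⁻] = α₂ × DIC = 0.1043 × 2.01 = 0.2097 mmol/kg
Ksp = 10^(−6.28) = 5.248×10^-7
Ω = [Ca²⁺][CO3²⁻]/Ksp = (9.54×10^-3)(2.097×10^-4) / 5.248×10^-7 = 3.81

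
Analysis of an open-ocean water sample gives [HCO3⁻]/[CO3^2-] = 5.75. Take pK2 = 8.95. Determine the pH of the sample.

pH = 8.19

From K2 = [H⁺][CO3^2-]/[HCO3⁻]:  pH = pK2 − log₁₀([HCO3⁻]/[CO3^2-])
log₁₀(5.75) = +0.760
pH = 8.95 − (+0.760) = 8.19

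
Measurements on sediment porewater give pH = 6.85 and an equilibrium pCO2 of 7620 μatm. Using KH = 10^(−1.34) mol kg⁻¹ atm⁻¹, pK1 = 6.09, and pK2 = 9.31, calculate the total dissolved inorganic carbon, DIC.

[CO2*] = KH · pCO2 = 10^(−1.34) × 7620×10^-6 = 3.483×10^-4 mol/kg
α₀ = 1/(1 + K1/[H⁺] + K1K2/[H⁺]²) = 1/(1 + 10^+0.76 + 10^-1.70) = 0.1476
DIC = [CO2*]/α₀ = 3.483×10^-4 / 0.1476 = 2.36 mmol/kg

DIC = 2.36 mmol/kg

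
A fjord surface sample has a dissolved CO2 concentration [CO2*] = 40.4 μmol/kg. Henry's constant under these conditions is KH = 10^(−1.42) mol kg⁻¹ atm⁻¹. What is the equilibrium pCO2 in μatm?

pCO2 = 1060 μatm

KH = 10^(−1.42) = 3.802×10^-2 mol kg⁻¹ atm⁻¹
pCO2 = [CO2*]/KH = 40.4×10^-6 / 3.802×10^-2 = 1.06×10^-3 atm = 1060 μatm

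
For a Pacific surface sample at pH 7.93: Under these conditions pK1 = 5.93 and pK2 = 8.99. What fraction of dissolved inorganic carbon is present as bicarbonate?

α₁ = 1 / (1 + [H⁺]/K1 + K2/[H⁺]) = 1 / (1 + 10^-2.00 + 10^-1.06)
   = 1 / (1 + 0.010000 + 0.087096) = 1/1.0971 = 0.9115

α₁ = 0.911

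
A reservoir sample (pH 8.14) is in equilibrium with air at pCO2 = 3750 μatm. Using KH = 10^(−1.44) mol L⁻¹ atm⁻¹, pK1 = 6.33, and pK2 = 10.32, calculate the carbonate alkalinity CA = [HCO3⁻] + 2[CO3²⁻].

CA = 8.91 mmol/L

[CO2*] = KH · pCO2 = 10^(−1.44) × 3750×10^-6 = 1.362×10^-4 mol/L
α₀ = 1/(1 + K1/[H⁺] + K1K2/[H⁺]²) = 1/(1 + 10^+1.81 + 10^-0.37) = 0.01515
DIC = [CO2*]/α₀ = 1.362×10^-4 / 0.01515 = 8.985 mmol/L
CA = (α₁ + 2α₂)·DIC = (0.9784 + 2×0.006464) × 8.985 = 8.91 mmol/L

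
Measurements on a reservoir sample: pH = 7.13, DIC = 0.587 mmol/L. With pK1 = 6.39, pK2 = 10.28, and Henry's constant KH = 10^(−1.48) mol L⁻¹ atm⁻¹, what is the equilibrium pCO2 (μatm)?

α₀ = 1 / (1 + K1/[H⁺] + K1K2/[H⁺]²) = 1 / (1 + 10^+0.74 + 10^-2.41)
   = 1 / (1 + 5.4954 + 0.0038905) = 1/6.4993 = 0.1539
[CO2*] = α₀ × DIC = 0.1539 × 0.587 = 0.09032 mmol/L
pCO2 = [CO2*]/KH = 9.032×10^-5 / 3.311×10^-2 = 2730 μatm

pCO2 = 2730 μatm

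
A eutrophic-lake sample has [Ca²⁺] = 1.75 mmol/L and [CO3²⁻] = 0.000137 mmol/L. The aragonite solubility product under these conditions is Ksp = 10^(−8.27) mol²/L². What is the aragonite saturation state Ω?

Ksp = 10^(−8.27) = 5.370×10^-9
Ω = [Ca²⁺][CO3²⁻]/Ksp = (1.75×10^-3)(0.000137×10^-3) / 5.370×10^-9 = 0.0446

Ω = 0.0446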